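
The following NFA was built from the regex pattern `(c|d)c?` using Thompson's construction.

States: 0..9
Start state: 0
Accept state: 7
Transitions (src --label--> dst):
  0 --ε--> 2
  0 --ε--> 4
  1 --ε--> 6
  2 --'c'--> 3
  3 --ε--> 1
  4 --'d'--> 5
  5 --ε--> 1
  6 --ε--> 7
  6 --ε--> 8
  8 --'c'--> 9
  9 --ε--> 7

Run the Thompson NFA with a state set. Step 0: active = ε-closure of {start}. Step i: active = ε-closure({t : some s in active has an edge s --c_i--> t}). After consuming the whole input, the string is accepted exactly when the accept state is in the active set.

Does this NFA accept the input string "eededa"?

start: ε-closure({0}) = {0,2,4}
'e' @ 1: {}  — state set empty
rest 'ededa' ignored (set empty)
final: {}; accept 7 not in set

Answer: REJECT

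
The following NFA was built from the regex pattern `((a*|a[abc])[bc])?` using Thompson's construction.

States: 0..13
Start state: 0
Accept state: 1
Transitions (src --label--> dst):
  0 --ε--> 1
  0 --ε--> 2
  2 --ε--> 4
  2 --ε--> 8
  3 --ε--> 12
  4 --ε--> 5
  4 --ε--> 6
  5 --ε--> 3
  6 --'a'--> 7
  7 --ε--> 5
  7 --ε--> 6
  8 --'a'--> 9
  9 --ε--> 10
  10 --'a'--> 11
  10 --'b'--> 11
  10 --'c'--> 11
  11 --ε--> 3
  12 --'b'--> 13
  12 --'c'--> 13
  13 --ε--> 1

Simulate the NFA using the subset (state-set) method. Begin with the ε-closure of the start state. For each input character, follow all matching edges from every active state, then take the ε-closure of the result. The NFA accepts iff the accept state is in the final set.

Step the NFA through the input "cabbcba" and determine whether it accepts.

S₀ = ε-closure({0}) = {0,1,2,3,4,5,6,8,12}
'c' @ 1: {1,13}  (accept∈set)
'a' @ 2: {}  — no active states
rest 'bbcba' ignored (set empty)
after full input: {}  (accept=1 not in)

Answer: REJECT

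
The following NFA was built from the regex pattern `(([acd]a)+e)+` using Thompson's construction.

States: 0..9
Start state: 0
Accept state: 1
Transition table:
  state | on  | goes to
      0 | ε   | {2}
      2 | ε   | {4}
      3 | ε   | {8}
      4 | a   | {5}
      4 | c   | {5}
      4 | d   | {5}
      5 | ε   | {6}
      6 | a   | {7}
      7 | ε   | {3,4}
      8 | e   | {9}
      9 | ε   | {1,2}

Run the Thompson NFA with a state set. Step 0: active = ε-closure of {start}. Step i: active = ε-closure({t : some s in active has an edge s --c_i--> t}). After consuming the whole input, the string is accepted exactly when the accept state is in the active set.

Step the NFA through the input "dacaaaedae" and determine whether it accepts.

S₀ = ε-closure({0}) = {0,2,4}
'd' @ 1: {5,6}
'a' @ 2: {3,4,7,8}
'c' @ 3: {5,6}
'a' @ 4: {3,4,7,8}
'a' @ 5: {5,6}
'a' @ 6: {3,4,7,8}
'e' @ 7: {1,2,4,9}  (accept∈set)
'd' @ 8: {5,6}
'a' @ 9: {3,4,7,8}
'e' @ 10: {1,2,4,9}  (accept∈set)
end set {1,2,4,9} — state 1 in

Answer: ACCEPT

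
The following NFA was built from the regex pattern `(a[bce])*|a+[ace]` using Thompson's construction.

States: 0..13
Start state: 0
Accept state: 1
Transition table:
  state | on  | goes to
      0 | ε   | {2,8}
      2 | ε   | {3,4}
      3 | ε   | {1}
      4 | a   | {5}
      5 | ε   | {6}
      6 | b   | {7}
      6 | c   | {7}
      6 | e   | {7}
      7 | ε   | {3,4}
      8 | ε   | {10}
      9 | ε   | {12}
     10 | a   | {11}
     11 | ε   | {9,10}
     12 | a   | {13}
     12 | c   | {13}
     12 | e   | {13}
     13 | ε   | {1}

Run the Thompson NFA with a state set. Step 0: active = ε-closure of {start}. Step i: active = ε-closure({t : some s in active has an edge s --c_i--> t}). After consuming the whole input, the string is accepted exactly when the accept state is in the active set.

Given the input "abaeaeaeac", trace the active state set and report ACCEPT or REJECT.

initial (ε-close {0}): {0,1,2,3,4,8,10}
'a' @ 1: {5,6,9,10,11,12}
'b' @ 2: {1,3,4,7}  (accept∈set)
'a' @ 3: {5,6}
'e' @ 4: {1,3,4,7}  (accept∈set)
'a' @ 5: {5,6}
'e' @ 6: {1,3,4,7}  (accept∈set)
'a' @ 7: {5,6}
'e' @ 8: {1,3,4,7}  (accept∈set)
'a' @ 9: {5,6}
'c' @ 10: {1,3,4,7}  (accept∈set)
final: {1,3,4,7}; accept 1 in set

Answer: ACCEPT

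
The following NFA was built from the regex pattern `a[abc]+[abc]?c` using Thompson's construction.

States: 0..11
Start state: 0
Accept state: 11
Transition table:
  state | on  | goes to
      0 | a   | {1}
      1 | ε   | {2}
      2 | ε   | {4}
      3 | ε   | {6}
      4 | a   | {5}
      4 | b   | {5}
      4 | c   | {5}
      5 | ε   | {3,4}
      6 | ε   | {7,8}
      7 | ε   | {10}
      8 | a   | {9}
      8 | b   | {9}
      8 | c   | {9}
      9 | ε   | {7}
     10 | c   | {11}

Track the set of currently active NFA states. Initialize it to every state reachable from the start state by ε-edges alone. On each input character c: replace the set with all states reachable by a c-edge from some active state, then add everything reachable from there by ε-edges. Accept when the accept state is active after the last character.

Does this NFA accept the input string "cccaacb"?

Answer: REJECT

Steps:
initial (ε-close {0}): {0}
'c' @ 1: {}  — no active states
rest 'ccaacb' ignored (set empty)
end set {} — state 11 not in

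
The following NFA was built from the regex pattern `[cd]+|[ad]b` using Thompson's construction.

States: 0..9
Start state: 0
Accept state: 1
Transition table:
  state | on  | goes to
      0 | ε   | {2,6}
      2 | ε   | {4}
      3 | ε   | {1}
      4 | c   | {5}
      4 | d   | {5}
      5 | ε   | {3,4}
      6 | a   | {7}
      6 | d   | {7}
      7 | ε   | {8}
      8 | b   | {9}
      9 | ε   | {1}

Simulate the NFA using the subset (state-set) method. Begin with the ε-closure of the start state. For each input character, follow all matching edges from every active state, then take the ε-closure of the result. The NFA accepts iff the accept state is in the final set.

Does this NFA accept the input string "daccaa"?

Answer: REJECT

Trace:
initial (ε-close {0}): {0,2,4,6}
'd' @ 1: {1,3,4,5,7,8}  [accepting]
'a' @ 2: {}  — dead — no transitions
rest 'ccaa' ignored (set empty)
end set {} — state 1 not in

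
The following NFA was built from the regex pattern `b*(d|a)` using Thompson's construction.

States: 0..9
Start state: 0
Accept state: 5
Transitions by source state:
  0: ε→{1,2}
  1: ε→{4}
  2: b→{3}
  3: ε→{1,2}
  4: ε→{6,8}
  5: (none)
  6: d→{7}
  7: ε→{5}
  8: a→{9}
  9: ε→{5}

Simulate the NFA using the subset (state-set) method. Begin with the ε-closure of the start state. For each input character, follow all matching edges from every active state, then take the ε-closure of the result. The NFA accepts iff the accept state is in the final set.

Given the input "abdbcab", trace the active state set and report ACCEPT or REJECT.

start: ε-closure({0}) = {0,1,2,4,6,8}
'a' @ 1: {5,9}  ✓accept
'b' @ 2: {}  — dead — no transitions
rest 'dbcab' ignored (set empty)
final: {}; accept 5 not in set

Answer: REJECT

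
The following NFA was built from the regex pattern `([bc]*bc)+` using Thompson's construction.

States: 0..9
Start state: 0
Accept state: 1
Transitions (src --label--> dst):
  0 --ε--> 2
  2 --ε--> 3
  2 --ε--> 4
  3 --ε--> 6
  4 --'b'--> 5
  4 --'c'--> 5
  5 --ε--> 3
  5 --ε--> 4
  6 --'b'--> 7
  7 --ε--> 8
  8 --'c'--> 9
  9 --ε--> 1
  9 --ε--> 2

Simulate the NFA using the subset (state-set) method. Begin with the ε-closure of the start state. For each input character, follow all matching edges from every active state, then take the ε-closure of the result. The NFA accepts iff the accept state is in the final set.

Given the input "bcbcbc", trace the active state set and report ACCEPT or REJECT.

S₀ = ε-closure({0}) = {0,2,3,4,6}
'b' @ 1: {3,4,5,6,7,8}
'c' @ 2: {1,2,3,4,5,6,9}  (accept∈set)
'b' @ 3: {3,4,5,6,7,8}
'c' @ 4: {1,2,3,4,5,6,9}  (accept∈set)
'b' @ 5: {3,4,5,6,7,8}
'c' @ 6: {1,2,3,4,5,6,9}  (accept∈set)
end set {1,2,3,4,5,6,9} — state 1 in

Answer: ACCEPT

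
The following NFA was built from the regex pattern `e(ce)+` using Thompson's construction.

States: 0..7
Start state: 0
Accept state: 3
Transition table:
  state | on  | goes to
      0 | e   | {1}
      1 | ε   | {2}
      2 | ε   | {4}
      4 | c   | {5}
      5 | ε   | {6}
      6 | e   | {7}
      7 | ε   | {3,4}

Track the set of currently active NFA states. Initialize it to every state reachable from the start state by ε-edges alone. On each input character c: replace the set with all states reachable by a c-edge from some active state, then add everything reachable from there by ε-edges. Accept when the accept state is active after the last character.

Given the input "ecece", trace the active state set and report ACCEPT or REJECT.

Answer: ACCEPT

Derivation:
S₀ = ε-closure({0}) = {0}
'e' @ 1: {1,2,4}
'c' @ 2: {5,6}
'e' @ 3: {3,4,7}  (accept∈set)
'c' @ 4: {5,6}
'e' @ 5: {3,4,7}  (accept∈set)
end set {3,4,7} — state 3 in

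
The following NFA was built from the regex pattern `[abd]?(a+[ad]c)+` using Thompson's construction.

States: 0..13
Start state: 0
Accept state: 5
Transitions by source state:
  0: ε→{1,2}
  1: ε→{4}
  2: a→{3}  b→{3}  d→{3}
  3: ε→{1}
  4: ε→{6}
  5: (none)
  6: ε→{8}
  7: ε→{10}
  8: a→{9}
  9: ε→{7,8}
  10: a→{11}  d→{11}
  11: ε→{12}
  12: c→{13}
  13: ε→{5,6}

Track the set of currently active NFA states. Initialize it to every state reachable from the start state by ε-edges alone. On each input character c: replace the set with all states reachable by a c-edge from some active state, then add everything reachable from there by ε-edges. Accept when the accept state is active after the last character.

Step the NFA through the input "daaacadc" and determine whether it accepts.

S₀ = ε-closure({0}) = {0,1,2,4,6,8}
'd' @ 1: {1,3,4,6,8}
'a' @ 2: {7,8,9,10}
'a' @ 3: {7,8,9,10,11,12}
'a' @ 4: {7,8,9,10,11,12}
'c' @ 5: {5,6,8,13}  [accepting]
'a' @ 6: {7,8,9,10}
'd' @ 7: {11,12}
'c' @ 8: {5,6,8,13}  [accepting]
final: {5,6,8,13}; accept 5 in set

Answer: ACCEPT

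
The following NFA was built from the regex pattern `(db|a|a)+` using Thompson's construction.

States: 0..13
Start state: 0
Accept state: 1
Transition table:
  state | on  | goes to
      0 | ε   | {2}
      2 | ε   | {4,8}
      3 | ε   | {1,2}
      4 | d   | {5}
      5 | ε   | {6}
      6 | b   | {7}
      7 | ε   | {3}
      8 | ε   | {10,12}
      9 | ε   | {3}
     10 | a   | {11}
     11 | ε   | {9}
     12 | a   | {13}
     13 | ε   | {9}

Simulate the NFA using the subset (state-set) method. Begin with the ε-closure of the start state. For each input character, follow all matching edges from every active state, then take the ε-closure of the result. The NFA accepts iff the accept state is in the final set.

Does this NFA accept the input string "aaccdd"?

start: ε-closure({0}) = {0,2,4,8,10,12}
'a' @ 1: {1,2,3,4,8,9,10,11,12,13}  [accepting]
'a' @ 2: {1,2,3,4,8,9,10,11,12,13}  [accepting]
'c' @ 3: {}  — state set empty
rest 'cdd' ignored (set empty)
after full input: {}  (accept=1 not in)

Answer: REJECT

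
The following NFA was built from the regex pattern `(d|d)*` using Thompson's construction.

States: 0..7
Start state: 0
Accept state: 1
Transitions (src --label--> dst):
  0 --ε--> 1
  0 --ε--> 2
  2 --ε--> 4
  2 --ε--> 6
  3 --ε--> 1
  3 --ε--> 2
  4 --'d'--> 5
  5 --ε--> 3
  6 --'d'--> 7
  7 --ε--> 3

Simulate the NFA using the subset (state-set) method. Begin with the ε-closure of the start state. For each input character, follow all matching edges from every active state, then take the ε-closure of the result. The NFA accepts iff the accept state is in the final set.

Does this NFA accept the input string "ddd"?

initial (ε-close {0}): {0,1,2,4,6}
'd' @ 1: {1,2,3,4,5,6,7}  ✓accept
'd' @ 2: {1,2,3,4,5,6,7}  ✓accept
'd' @ 3: {1,2,3,4,5,6,7}  ✓accept
final: {1,2,3,4,5,6,7}; accept 1 in set

Answer: ACCEPT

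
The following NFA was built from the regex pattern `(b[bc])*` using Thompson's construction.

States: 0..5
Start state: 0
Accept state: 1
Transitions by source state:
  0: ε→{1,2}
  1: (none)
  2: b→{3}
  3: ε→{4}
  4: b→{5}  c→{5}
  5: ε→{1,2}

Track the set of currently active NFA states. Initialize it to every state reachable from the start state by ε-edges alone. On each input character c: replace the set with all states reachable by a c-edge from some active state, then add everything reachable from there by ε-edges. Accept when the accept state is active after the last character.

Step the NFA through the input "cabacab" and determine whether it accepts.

S₀ = ε-closure({0}) = {0,1,2}
'c' @ 1: {}  — dead — no transitions
rest 'abacab' ignored (set empty)
after full input: {}  (accept=1 not in)

Answer: REJECT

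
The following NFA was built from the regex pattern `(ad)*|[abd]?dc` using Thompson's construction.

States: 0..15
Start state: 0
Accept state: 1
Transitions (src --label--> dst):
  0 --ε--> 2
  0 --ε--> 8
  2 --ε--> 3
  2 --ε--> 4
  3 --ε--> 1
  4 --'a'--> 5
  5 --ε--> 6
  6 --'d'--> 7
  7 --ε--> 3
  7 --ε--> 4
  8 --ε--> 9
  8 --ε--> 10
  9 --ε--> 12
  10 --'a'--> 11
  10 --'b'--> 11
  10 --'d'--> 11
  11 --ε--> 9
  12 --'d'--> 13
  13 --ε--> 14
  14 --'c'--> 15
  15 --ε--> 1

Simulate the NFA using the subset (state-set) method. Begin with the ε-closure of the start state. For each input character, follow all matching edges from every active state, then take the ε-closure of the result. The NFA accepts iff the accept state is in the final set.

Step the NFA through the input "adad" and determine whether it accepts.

start: ε-closure({0}) = {0,1,2,3,4,8,9,10,12}
'a' @ 1: {5,6,9,11,12}
'd' @ 2: {1,3,4,7,13,14}  ✓accept
'a' @ 3: {5,6}
'd' @ 4: {1,3,4,7}  ✓accept
after full input: {1,3,4,7}  (accept=1 in)

Answer: ACCEPT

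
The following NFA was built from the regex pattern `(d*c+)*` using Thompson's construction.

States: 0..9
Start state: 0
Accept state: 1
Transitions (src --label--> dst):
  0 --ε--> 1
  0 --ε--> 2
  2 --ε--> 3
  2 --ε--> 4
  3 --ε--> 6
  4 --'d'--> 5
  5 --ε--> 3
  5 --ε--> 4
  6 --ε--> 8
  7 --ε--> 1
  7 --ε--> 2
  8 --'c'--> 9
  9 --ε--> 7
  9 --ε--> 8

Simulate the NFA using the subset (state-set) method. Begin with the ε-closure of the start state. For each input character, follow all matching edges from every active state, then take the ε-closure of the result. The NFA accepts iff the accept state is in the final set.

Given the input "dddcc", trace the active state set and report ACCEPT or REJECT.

initial (ε-close {0}): {0,1,2,3,4,6,8}
'd' @ 1: {3,4,5,6,8}
'd' @ 2: {3,4,5,6,8}
'd' @ 3: {3,4,5,6,8}
'c' @ 4: {1,2,3,4,6,7,8,9}  [accepting]
'c' @ 5: {1,2,3,4,6,7,8,9}  [accepting]
after full input: {1,2,3,4,6,7,8,9}  (accept=1 in)

Answer: ACCEPT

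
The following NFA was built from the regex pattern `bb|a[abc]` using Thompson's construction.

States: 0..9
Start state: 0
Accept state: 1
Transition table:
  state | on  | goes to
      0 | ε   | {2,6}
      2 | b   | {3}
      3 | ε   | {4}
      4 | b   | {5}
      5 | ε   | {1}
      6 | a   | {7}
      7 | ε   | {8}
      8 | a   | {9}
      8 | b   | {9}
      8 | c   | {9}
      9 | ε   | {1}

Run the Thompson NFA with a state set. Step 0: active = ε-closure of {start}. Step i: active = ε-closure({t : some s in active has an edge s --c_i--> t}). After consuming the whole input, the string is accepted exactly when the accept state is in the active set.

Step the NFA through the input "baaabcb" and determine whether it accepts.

initial (ε-close {0}): {0,2,6}
'b' @ 1: {3,4}
'a' @ 2: {}  — no active states
rest 'aabcb' ignored (set empty)
after full input: {}  (accept=1 not in)

Answer: REJECT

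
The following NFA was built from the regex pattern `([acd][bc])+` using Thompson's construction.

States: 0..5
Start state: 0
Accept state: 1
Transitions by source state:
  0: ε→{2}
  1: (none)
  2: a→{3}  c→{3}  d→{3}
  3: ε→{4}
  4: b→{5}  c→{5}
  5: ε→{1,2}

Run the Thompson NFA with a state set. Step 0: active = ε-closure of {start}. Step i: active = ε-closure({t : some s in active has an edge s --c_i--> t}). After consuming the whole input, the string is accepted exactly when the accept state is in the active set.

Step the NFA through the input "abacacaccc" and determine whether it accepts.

Answer: ACCEPT

Derivation:
initial (ε-close {0}): {0,2}
'a' @ 1: {3,4}
'b' @ 2: {1,2,5}  ✓accept
'a' @ 3: {3,4}
'c' @ 4: {1,2,5}  ✓accept
'a' @ 5: {3,4}
'c' @ 6: {1,2,5}  ✓accept
'a' @ 7: {3,4}
'c' @ 8: {1,2,5}  ✓accept
'c' @ 9: {3,4}
'c' @ 10: {1,2,5}  ✓accept
final: {1,2,5}; accept 1 in set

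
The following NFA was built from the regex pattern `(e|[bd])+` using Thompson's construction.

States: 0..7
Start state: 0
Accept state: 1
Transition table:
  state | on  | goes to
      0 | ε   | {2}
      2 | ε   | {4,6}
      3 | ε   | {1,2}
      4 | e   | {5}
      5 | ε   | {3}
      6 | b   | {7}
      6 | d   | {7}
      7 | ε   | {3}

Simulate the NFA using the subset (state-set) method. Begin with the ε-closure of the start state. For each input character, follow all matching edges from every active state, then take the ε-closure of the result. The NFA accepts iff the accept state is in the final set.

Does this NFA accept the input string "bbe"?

initial (ε-close {0}): {0,2,4,6}
'b' @ 1: {1,2,3,4,6,7}  [accepting]
'b' @ 2: {1,2,3,4,6,7}  [accepting]
'e' @ 3: {1,2,3,4,5,6}  [accepting]
final: {1,2,3,4,5,6}; accept 1 in set

Answer: ACCEPT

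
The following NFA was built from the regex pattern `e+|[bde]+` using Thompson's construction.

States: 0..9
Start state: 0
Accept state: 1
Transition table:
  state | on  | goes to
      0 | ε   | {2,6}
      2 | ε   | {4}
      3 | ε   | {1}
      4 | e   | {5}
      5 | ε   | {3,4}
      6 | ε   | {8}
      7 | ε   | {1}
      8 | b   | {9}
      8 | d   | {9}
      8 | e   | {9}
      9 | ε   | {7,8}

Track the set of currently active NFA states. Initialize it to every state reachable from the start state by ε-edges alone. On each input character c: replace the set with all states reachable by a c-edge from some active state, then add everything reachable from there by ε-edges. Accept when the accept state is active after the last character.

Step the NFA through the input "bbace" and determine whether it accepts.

Answer: REJECT

Steps:
start: ε-closure({0}) = {0,2,4,6,8}
'b' @ 1: {1,7,8,9}  (accept∈set)
'b' @ 2: {1,7,8,9}  (accept∈set)
'a' @ 3: {}  — no active states
rest 'ce' ignored (set empty)
end set {} — state 1 not in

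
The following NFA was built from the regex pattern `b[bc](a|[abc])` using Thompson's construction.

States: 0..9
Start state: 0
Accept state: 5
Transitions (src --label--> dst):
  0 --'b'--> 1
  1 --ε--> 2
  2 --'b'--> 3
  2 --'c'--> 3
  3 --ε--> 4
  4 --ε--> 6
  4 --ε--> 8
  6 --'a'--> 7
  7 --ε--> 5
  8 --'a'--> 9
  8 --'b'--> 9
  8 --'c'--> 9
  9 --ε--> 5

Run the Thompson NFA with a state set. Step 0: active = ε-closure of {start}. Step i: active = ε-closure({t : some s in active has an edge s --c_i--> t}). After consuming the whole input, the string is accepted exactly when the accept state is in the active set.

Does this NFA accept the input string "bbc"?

S₀ = ε-closure({0}) = {0}
'b' @ 1: {1,2}
'b' @ 2: {3,4,6,8}
'c' @ 3: {5,9}  [accepting]
final: {5,9}; accept 5 in set

Answer: ACCEPT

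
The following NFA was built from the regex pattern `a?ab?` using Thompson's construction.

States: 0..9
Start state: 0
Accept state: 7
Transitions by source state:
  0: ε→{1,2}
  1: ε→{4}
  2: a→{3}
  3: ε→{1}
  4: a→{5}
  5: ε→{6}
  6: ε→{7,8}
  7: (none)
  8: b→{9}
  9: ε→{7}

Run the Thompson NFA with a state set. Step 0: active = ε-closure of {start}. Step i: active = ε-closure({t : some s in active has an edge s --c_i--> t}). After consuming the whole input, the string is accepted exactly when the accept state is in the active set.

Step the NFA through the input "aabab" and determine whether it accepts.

Answer: REJECT

Derivation:
start: ε-closure({0}) = {0,1,2,4}
'a' @ 1: {1,3,4,5,6,7,8}  (accept∈set)
'a' @ 2: {5,6,7,8}  (accept∈set)
'b' @ 3: {7,9}  (accept∈set)
'a' @ 4: {}  — no active states
rest 'b' ignored (set empty)
end set {} — state 7 not in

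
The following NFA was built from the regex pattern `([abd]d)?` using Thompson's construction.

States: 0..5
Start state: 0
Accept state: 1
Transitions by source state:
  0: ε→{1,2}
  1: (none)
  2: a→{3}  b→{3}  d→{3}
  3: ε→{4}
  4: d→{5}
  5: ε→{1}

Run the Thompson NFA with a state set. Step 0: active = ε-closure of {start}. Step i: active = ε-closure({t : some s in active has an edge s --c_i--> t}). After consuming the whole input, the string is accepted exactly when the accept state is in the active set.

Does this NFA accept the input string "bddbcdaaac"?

S₀ = ε-closure({0}) = {0,1,2}
'b' @ 1: {3,4}
'd' @ 2: {1,5}  (accept∈set)
'd' @ 3: {}  — dead — no transitions
rest 'bcdaaac' ignored (set empty)
after full input: {}  (accept=1 not in)

Answer: REJECT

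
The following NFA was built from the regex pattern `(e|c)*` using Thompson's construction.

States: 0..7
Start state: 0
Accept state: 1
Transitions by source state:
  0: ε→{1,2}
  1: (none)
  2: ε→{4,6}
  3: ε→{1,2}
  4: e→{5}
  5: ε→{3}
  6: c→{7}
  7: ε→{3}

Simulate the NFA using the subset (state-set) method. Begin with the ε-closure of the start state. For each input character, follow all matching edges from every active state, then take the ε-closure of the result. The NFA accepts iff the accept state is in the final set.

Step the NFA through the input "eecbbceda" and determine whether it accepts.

Answer: REJECT

Trace:
start: ε-closure({0}) = {0,1,2,4,6}
'e' @ 1: {1,2,3,4,5,6}  (accept∈set)
'e' @ 2: {1,2,3,4,5,6}  (accept∈set)
'c' @ 3: {1,2,3,4,6,7}  (accept∈set)
'b' @ 4: {}  — dead — no transitions
rest 'bceda' ignored (set empty)
final: {}; accept 1 not in set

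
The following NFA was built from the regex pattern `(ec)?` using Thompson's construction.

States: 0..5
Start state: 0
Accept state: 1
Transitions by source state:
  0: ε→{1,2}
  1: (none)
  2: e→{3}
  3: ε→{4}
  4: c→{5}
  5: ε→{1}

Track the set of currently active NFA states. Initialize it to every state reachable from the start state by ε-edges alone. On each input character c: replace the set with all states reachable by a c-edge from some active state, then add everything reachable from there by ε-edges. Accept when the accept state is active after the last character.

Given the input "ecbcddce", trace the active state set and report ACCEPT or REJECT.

Answer: REJECT

Trace:
S₀ = ε-closure({0}) = {0,1,2}
'e' @ 1: {3,4}
'c' @ 2: {1,5}  [accepting]
'b' @ 3: {}  — dead — no transitions
rest 'cddce' ignored (set empty)
after full input: {}  (accept=1 not in)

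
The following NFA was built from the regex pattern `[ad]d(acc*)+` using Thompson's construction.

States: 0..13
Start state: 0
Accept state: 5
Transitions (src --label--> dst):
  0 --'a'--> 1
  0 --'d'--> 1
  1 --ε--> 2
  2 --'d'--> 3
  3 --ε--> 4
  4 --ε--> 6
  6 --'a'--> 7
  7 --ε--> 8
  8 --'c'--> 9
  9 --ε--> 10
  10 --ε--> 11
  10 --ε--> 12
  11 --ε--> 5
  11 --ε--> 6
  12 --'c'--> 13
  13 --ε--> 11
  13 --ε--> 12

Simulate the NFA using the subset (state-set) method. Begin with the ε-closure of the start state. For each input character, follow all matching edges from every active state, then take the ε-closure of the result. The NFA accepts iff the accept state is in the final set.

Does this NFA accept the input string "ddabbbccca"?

Answer: REJECT

Derivation:
S₀ = ε-closure({0}) = {0}
'd' @ 1: {1,2}
'd' @ 2: {3,4,6}
'a' @ 3: {7,8}
'b' @ 4: {}  — no active states
rest 'bbccca' ignored (set empty)
final: {}; accept 5 not in set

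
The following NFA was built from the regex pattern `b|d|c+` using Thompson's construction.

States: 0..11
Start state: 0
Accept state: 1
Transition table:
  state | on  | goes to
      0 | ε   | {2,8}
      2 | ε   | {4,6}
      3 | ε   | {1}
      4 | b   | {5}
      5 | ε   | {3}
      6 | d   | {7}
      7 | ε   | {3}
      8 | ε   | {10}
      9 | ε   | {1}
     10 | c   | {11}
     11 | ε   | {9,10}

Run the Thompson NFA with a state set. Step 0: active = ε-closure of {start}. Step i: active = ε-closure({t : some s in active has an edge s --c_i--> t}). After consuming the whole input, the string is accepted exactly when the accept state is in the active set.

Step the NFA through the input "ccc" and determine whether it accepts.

Answer: ACCEPT

Derivation:
initial (ε-close {0}): {0,2,4,6,8,10}
'c' @ 1: {1,9,10,11}  [accepting]
'c' @ 2: {1,9,10,11}  [accepting]
'c' @ 3: {1,9,10,11}  [accepting]
final: {1,9,10,11}; accept 1 in set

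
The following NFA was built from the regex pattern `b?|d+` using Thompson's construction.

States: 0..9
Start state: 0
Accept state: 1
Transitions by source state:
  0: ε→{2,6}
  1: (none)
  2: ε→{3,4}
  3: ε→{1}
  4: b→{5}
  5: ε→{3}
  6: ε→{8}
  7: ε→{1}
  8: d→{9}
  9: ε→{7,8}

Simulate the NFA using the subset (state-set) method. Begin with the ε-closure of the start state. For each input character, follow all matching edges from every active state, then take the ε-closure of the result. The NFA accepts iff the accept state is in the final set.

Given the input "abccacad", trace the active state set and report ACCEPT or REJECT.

Answer: REJECT

Derivation:
S₀ = ε-closure({0}) = {0,1,2,3,4,6,8}
'a' @ 1: {}  — state set empty
rest 'bccacad' ignored (set empty)
end set {} — state 1 not in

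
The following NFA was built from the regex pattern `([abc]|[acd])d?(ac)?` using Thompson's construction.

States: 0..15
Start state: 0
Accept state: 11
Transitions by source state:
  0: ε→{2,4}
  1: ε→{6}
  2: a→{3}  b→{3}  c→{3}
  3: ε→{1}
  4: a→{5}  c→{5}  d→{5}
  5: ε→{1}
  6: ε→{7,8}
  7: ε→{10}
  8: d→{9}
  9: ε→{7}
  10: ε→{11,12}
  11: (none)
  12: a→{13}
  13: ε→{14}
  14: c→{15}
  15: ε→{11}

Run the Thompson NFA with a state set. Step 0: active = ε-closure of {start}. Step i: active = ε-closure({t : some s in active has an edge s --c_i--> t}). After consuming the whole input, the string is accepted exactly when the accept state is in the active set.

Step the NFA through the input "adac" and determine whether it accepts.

initial (ε-close {0}): {0,2,4}
'a' @ 1: {1,3,5,6,7,8,10,11,12}  [accepting]
'd' @ 2: {7,9,10,11,12}  [accepting]
'a' @ 3: {13,14}
'c' @ 4: {11,15}  [accepting]
final: {11,15}; accept 11 in set

Answer: ACCEPT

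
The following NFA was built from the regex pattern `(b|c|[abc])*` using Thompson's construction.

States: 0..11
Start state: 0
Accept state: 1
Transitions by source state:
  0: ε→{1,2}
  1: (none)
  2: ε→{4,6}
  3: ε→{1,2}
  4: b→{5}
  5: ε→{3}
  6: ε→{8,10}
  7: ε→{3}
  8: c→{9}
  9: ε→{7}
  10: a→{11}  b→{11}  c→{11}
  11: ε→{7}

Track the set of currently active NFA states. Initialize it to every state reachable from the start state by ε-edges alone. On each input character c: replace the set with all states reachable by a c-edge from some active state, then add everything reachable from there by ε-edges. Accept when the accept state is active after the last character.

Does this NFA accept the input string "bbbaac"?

initial (ε-close {0}): {0,1,2,4,6,8,10}
'b' @ 1: {1,2,3,4,5,6,7,8,10,11}  (accept∈set)
'b' @ 2: {1,2,3,4,5,6,7,8,10,11}  (accept∈set)
'b' @ 3: {1,2,3,4,5,6,7,8,10,11}  (accept∈set)
'a' @ 4: {1,2,3,4,6,7,8,10,11}  (accept∈set)
'a' @ 5: {1,2,3,4,6,7,8,10,11}  (accept∈set)
'c' @ 6: {1,2,3,4,6,7,8,9,10,11}  (accept∈set)
final: {1,2,3,4,6,7,8,9,10,11}; accept 1 in set

Answer: ACCEPT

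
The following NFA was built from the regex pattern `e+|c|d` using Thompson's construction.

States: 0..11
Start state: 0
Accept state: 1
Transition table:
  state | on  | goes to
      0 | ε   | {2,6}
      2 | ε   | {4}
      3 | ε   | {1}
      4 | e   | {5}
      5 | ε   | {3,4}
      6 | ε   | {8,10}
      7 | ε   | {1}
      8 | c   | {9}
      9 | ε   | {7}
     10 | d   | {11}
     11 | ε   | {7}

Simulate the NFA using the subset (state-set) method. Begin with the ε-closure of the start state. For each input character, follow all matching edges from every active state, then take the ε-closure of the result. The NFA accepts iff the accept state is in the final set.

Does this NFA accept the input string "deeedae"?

initial (ε-close {0}): {0,2,4,6,8,10}
'd' @ 1: {1,7,11}  (accept∈set)
'e' @ 2: {}  — no active states
rest 'eedae' ignored (set empty)
final: {}; accept 1 not in set

Answer: REJECT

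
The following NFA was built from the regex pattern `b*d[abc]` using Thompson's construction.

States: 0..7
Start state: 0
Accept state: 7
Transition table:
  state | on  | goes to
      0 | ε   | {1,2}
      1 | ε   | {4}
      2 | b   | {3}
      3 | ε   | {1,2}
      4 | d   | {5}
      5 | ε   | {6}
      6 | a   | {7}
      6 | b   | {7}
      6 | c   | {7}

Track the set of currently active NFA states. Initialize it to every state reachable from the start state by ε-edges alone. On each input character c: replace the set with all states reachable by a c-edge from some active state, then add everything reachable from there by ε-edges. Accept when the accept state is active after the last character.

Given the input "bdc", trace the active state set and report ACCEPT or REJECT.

start: ε-closure({0}) = {0,1,2,4}
'b' @ 1: {1,2,3,4}
'd' @ 2: {5,6}
'c' @ 3: {7}  ✓accept
final: {7}; accept 7 in set

Answer: ACCEPT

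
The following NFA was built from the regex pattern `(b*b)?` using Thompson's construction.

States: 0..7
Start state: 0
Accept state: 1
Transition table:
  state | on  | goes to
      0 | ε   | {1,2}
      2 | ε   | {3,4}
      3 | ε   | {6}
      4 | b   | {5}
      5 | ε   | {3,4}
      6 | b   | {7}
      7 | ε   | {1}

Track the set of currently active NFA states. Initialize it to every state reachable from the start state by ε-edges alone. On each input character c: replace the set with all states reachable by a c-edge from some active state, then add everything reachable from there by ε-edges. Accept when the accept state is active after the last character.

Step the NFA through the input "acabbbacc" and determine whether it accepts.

initial (ε-close {0}): {0,1,2,3,4,6}
'a' @ 1: {}  — state set empty
rest 'cabbbacc' ignored (set empty)
end set {} — state 1 not in

Answer: REJECT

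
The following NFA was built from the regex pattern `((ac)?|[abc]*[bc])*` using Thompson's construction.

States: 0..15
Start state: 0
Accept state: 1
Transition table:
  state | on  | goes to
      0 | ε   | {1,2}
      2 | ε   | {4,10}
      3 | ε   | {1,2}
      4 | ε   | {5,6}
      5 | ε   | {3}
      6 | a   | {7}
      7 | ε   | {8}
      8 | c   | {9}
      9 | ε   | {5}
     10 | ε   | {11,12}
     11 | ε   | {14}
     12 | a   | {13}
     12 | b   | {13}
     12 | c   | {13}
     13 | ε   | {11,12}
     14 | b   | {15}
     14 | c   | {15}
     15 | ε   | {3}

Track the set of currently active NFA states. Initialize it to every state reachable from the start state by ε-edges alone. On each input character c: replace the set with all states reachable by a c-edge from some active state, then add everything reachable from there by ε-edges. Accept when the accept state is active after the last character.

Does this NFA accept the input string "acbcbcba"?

start: ε-closure({0}) = {0,1,2,3,4,5,6,10,11,12,14}
'a' @ 1: {7,8,11,12,13,14}
'c' @ 2: {1,2,3,4,5,6,9,10,11,12,13,14,15}  (accept∈set)
'b' @ 3: {1,2,3,4,5,6,10,11,12,13,14,15}  (accept∈set)
'c' @ 4: {1,2,3,4,5,6,10,11,12,13,14,15}  (accept∈set)
'b' @ 5: {1,2,3,4,5,6,10,11,12,13,14,15}  (accept∈set)
'c' @ 6: {1,2,3,4,5,6,10,11,12,13,14,15}  (accept∈set)
'b' @ 7: {1,2,3,4,5,6,10,11,12,13,14,15}  (accept∈set)
'a' @ 8: {7,8,11,12,13,14}
final: {7,8,11,12,13,14}; accept 1 not in set

Answer: REJECT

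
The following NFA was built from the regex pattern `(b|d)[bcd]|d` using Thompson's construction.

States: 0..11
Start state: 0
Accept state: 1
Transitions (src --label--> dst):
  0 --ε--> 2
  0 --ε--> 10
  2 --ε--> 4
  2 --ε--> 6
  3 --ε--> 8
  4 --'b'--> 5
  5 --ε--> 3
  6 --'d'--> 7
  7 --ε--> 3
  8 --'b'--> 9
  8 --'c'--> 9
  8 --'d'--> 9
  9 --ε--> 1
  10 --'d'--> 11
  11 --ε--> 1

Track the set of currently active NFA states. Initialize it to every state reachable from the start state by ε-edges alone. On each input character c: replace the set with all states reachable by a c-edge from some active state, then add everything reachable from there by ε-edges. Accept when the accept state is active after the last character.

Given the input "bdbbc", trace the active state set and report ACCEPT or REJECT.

start: ε-closure({0}) = {0,2,4,6,10}
'b' @ 1: {3,5,8}
'd' @ 2: {1,9}  [accepting]
'b' @ 3: {}  — dead — no transitions
rest 'bc' ignored (set empty)
after full input: {}  (accept=1 not in)

Answer: REJECT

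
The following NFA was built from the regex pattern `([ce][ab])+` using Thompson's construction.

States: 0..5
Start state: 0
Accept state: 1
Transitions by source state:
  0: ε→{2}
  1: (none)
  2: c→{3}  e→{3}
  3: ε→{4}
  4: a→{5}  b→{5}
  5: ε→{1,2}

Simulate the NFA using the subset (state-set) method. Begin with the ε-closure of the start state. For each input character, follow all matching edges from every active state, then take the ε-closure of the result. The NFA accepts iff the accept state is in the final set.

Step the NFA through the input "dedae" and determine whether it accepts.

start: ε-closure({0}) = {0,2}
'd' @ 1: {}  — state set empty
rest 'edae' ignored (set empty)
after full input: {}  (accept=1 not in)

Answer: REJECT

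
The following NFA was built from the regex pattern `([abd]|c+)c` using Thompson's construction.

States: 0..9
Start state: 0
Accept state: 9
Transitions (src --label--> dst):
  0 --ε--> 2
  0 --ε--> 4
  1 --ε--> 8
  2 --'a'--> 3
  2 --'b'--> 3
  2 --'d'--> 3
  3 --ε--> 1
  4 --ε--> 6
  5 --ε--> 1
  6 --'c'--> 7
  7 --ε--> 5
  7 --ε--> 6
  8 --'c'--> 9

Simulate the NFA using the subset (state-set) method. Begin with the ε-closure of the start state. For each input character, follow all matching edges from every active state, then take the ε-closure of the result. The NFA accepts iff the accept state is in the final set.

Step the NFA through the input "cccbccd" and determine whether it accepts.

Answer: REJECT

Trace:
start: ε-closure({0}) = {0,2,4,6}
'c' @ 1: {1,5,6,7,8}
'c' @ 2: {1,5,6,7,8,9}  (accept∈set)
'c' @ 3: {1,5,6,7,8,9}  (accept∈set)
'b' @ 4: {}  — no active states
rest 'ccd' ignored (set empty)
end set {} — state 9 not in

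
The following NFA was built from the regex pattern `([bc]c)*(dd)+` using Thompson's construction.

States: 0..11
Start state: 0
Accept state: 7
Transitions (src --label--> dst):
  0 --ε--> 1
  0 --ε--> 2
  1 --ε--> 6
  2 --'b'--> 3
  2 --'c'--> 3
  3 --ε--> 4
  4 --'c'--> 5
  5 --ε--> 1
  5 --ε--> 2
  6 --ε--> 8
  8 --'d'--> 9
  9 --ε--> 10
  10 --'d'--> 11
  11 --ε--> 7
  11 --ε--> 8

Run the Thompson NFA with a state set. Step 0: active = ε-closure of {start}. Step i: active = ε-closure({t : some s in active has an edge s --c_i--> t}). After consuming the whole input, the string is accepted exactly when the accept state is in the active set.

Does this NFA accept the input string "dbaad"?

initial (ε-close {0}): {0,1,2,6,8}
'd' @ 1: {9,10}
'b' @ 2: {}  — no active states
rest 'aad' ignored (set empty)
after full input: {}  (accept=7 not in)

Answer: REJECT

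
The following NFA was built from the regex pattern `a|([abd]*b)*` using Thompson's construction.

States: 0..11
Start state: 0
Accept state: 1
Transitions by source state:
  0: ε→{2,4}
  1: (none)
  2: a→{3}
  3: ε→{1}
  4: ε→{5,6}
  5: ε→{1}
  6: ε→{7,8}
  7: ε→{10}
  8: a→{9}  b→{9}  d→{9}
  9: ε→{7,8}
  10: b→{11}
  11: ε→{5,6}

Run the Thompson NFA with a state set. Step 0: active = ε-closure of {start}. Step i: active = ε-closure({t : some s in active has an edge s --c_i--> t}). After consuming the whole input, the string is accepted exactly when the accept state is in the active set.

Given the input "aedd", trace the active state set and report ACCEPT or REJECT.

S₀ = ε-closure({0}) = {0,1,2,4,5,6,7,8,10}
'a' @ 1: {1,3,7,8,9,10}  (accept∈set)
'e' @ 2: {}  — dead — no transitions
rest 'dd' ignored (set empty)
final: {}; accept 1 not in set

Answer: REJECT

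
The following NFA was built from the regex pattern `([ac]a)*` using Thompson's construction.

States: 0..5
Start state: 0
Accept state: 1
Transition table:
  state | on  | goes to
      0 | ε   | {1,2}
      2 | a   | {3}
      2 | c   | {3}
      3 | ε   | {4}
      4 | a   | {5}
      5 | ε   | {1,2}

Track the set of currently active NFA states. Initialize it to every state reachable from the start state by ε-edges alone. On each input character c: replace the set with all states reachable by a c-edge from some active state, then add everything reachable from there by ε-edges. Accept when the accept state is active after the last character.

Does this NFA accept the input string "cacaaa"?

S₀ = ε-closure({0}) = {0,1,2}
'c' @ 1: {3,4}
'a' @ 2: {1,2,5}  ✓accept
'c' @ 3: {3,4}
'a' @ 4: {1,2,5}  ✓accept
'a' @ 5: {3,4}
'a' @ 6: {1,2,5}  ✓accept
end set {1,2,5} — state 1 in

Answer: ACCEPT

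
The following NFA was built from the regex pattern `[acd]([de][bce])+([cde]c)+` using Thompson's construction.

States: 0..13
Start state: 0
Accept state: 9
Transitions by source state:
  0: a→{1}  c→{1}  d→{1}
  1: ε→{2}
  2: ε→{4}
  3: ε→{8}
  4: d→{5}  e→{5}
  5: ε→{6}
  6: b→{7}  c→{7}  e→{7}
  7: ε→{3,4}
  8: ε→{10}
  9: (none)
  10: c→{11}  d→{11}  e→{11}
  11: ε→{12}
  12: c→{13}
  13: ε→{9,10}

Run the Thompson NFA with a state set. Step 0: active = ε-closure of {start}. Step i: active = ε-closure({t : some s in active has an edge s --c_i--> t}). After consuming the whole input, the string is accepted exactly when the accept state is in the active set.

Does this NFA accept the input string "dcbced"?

Answer: REJECT

Trace:
initial (ε-close {0}): {0}
'd' @ 1: {1,2,4}
'c' @ 2: {}  — state set empty
rest 'bced' ignored (set empty)
after full input: {}  (accept=9 not in)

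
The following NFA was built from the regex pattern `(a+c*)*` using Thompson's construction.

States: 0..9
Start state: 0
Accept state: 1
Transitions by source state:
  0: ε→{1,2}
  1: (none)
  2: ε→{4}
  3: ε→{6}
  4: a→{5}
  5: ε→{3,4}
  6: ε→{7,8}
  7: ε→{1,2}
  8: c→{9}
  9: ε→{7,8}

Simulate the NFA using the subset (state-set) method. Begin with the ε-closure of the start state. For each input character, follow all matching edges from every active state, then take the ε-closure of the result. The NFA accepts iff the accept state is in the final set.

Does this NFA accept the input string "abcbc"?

Answer: REJECT

Derivation:
start: ε-closure({0}) = {0,1,2,4}
'a' @ 1: {1,2,3,4,5,6,7,8}  ✓accept
'b' @ 2: {}  — no active states
rest 'cbc' ignored (set empty)
final: {}; accept 1 not in set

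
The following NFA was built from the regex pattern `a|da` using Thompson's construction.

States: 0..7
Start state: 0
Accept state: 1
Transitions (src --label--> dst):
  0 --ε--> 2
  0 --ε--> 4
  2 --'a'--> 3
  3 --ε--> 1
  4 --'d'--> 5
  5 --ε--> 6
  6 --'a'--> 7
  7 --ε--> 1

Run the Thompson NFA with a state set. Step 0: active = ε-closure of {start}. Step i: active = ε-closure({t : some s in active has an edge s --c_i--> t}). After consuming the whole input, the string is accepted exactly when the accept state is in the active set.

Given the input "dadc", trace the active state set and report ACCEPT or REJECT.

start: ε-closure({0}) = {0,2,4}
'd' @ 1: {5,6}
'a' @ 2: {1,7}  (accept∈set)
'd' @ 3: {}  — state set empty
rest 'c' ignored (set empty)
final: {}; accept 1 not in set

Answer: REJECT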